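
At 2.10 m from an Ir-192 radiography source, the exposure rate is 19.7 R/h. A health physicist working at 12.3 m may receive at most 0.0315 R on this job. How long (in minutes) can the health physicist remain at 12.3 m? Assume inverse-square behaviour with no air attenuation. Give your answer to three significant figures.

3.29 min

By the inverse-square law, rate at 12.3 m:
(2.10/12.3)² = 0.02915, so 19.7 × 0.02915 = 0.5743 R/h.
Stay time = 0.0315 R ÷ 0.5743 R/h = 0.05485 h = 3.291 min.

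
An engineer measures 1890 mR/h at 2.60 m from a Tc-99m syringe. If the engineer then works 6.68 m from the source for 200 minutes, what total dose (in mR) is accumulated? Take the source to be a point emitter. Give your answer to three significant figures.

Using I₁d₁² = I₂d₂², rate at 6.68 m:
1890 × (2.60/6.68)² = 1890 × 0.1515 = 286.3 mR/h.
Dose = rate × time = 286.3 mR/h × 3.333 h = 954.2 mR.

954 mR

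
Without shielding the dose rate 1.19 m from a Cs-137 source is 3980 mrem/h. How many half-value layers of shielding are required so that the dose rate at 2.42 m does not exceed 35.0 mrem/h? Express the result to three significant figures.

4.78 half-value layers

At 2.42 m, distance alone gives (1.19/2.42)² = 0.2418, so 3980 × 0.2418 = 962.4 mrem/h.
Further attenuation needed: 962.4/35.0 = 27.50.
n = log₂(27.50) = 4.781 half-value layers.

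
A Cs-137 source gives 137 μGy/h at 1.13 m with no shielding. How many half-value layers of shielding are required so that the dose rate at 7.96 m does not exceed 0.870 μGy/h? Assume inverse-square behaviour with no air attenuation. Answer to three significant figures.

At 7.96 m, distance alone gives (1.13/7.96)² = 0.02015, so 137 × 0.02015 = 2.761 μGy/h.
Further attenuation needed: 2.761/0.870 = 3.174.
n = log₂(3.174) = 1.666 half-value layers.

1.67 half-value layers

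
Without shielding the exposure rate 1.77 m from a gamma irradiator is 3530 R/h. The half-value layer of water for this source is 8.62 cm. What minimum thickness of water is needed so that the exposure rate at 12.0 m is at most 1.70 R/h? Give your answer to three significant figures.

At 12.0 m, distance alone gives 3530 × (1.77/12.0)² = 3530 × 0.02176 = 76.81 R/h.
Further attenuation needed: 76.81/1.70 = 45.18.
n = log₂(45.18) = 5.498 half-value layers.
Thickness = 5.498 × 8.62 cm = 47.39 cm.

47.4 cm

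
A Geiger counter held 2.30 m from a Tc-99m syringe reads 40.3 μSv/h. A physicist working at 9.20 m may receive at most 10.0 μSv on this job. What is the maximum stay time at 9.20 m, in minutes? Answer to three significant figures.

By the inverse-square law, rate at 9.20 m:
40.3 × (2.30/9.20)² = 40.3 × 0.06250 = 2.519 μSv/h.
Stay time = 10.0 μSv ÷ 2.519 μSv/h = 3.970 h = 238.2 min.

238 min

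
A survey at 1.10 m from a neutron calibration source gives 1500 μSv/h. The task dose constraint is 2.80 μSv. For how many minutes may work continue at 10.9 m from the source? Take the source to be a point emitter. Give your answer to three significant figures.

11.0 min

Since intensity falls as 1/r², rate at 10.9 m:
(1.10/10.9)² = 0.01018, so 1500 × 0.01018 = 15.27 μSv/h.
Stay time = 2.80 μSv ÷ 15.27 μSv/h = 0.1834 h = 11.00 min.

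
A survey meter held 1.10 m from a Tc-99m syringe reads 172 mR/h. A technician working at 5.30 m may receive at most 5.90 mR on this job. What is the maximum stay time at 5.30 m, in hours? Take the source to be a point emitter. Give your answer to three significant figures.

Intensity scales as (d₁/d₂)², so rate at 5.30 m:
172 × (1.10/5.30)² = 172 × 0.04308 = 7.410 mR/h.
Stay time = 5.90 mR ÷ 7.410 mR/h = 0.7962 h.

0.796 h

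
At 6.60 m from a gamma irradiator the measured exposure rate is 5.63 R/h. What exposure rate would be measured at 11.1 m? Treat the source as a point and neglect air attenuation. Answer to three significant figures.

Since intensity falls as 1/r², scaling from 6.60 m to 11.1 m:
5.63 × (6.60/11.1)² = 5.63 × 0.3535 = 1.990 R/h.

1.99 R/h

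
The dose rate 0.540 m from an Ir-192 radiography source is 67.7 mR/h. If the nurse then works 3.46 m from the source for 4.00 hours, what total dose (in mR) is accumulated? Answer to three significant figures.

6.60 mR

Using I₁d₁² = I₂d₂², rate at 3.46 m:
67.7 × (0.540/3.46)² = 67.7 × 0.02436 = 1.649 mR/h.
Dose = rate × time = 1.649 mR/h × 4.000 h = 6.596 mR.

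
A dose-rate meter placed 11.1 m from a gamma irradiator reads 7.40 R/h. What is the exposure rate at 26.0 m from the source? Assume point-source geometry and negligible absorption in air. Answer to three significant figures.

1.35 R/h

Using I₁d₁² = I₂d₂², scaling from 11.1 m to 26.0 m:
7.40 × (11.1/26.0)² = 7.40 × 0.1823 = 1.349 R/h.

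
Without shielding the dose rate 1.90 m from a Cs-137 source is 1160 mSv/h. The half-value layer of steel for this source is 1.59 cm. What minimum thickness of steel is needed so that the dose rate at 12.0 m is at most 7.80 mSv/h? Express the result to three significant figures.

At 12.0 m, distance alone gives 1160 × (1.90/12.0)² = 1160 × 0.02507 = 29.08 mSv/h.
Further attenuation needed: 29.08/7.80 = 3.728.
n = log₂(3.728) = 1.898 half-value layers.
Thickness = 1.898 × 1.59 cm = 3.018 cm.

3.02 cm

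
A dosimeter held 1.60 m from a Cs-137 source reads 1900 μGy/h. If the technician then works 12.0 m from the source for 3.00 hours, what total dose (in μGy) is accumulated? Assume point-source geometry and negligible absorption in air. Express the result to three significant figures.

Intensity scales as (d₁/d₂)², so rate at 12.0 m:
(1.60/12.0)² = 0.01778, so 1900 × 0.01778 = 33.78 μGy/h.
Dose = rate × time = 33.78 μGy/h × 3.000 h = 101.3 μGy.

101 μGy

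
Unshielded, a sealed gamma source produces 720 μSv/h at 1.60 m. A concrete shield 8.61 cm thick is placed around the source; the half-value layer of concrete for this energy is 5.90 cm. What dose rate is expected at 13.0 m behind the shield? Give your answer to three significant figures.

3.97 μSv/h

Distance alone: 720 × (1.60/13.0)² = 720 × 0.01515 = 10.91 μSv/h.
Shield: 8.61/5.90 = 1.459 half-value layers → attenuation 2^(−1.459) = 0.3637.
Combined: 10.91 × 0.3637 = 3.968 μSv/h.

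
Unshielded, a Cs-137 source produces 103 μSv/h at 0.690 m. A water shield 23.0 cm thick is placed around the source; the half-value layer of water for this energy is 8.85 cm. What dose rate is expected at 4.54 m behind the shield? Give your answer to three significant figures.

Distance alone: (0.690/4.54)² = 0.02310, so 103 × 0.02310 = 2.379 μSv/h.
Shield: 23.0/8.85 = 2.599 half-value layers → attenuation 2^(−2.599) = 0.1651.
Combined: 2.379 × 0.1651 = 0.3928 μSv/h.

0.393 μSv/h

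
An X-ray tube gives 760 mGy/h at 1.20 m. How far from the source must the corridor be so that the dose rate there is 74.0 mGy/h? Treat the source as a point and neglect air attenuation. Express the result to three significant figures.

Applying the 1/r² law, d₂ = d₁·√(I₁/I₂).
I₁/I₂ = 760/74.0 = 10.27, so d₂ = 1.20 × √10.27 = 3.846 m.

3.85 m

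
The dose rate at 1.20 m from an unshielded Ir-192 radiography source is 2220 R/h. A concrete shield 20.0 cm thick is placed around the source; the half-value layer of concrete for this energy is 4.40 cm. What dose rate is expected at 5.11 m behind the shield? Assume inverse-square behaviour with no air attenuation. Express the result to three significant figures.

5.24 R/h

Distance alone: 2220 × (1.20/5.11)² = 2220 × 0.05515 = 122.4 R/h.
Shield: 20.0/4.40 = 4.545 half-value layers → attenuation 2^(−4.545) = 0.04284.
Combined: 122.4 × 0.04284 = 5.244 R/h.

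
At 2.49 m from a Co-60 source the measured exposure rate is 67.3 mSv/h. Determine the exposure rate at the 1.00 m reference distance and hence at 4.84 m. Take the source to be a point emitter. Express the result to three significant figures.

Intensity scales as (d₁/d₂)², so
At 1.00 m: (2.49/1.00)² = 6.200, so 67.3 × 6.200 = 417.3 mSv/h
At 4.84 m: (1.00/4.84)² = 0.04269, so 417.3 × 0.04269 = 17.81 mSv/h.

417 mSv/h; 17.8 mSv/h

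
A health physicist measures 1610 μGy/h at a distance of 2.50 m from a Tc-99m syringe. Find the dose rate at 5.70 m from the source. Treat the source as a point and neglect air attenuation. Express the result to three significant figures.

Using I₁d₁² = I₂d₂², the rate at 5.70 m is
1610 × (2.50/5.70)² = 1610 × 0.1924 = 309.8 μGy/h.

310 μGy/h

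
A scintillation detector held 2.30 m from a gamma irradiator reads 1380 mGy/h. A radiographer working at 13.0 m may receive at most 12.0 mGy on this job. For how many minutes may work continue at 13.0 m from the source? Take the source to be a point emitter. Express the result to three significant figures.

16.7 min

Applying the 1/r² law, rate at 13.0 m:
1380 × (2.30/13.0)² = 1380 × 0.03130 = 43.19 mGy/h.
Stay time = 12.0 mGy ÷ 43.19 mGy/h = 0.2778 h = 16.67 min.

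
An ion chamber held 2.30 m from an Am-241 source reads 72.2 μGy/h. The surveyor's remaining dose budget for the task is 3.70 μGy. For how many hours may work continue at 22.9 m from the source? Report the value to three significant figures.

5.08 h

Using I₁d₁² = I₂d₂², rate at 22.9 m:
(2.30/22.9)² = 0.01009, so 72.2 × 0.01009 = 0.7285 μGy/h.
Stay time = 3.70 μGy ÷ 0.7285 μGy/h = 5.079 h.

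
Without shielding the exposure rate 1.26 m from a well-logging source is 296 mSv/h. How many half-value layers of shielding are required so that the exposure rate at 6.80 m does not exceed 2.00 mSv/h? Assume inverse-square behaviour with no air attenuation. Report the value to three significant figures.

2.35 half-value layers

At 6.80 m, distance alone gives (1.26/6.80)² = 0.03433, so 296 × 0.03433 = 10.16 mSv/h.
Further attenuation needed: 10.16/2.00 = 5.080.
n = log₂(5.080) = 2.345 half-value layers.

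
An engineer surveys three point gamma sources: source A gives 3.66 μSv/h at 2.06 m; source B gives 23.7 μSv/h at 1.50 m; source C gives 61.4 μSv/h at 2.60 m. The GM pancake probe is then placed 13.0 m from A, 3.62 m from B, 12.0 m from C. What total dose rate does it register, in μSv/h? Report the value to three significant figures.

7.04 μSv/h

By superposition, sum each source's inverse-square contribution:
A: 3.66 × (2.06/13.0)² = 0.09190 μSv/h
B: 23.7 × (1.50/3.62)² = 4.069 μSv/h
C: 61.4 × (2.60/12.0)² = 2.882 μSv/h
Total = 0.09190 + 4.069 + 2.882 = 7.043 μSv/h.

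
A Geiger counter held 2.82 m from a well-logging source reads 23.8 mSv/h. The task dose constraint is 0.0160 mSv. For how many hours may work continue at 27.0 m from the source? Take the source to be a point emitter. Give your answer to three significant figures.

Applying the 1/r² law, rate at 27.0 m:
23.8 × (2.82/27.0)² = 23.8 × 0.01091 = 0.2597 mSv/h.
Stay time = 0.0160 mSv ÷ 0.2597 mSv/h = 0.06161 h.

0.0616 h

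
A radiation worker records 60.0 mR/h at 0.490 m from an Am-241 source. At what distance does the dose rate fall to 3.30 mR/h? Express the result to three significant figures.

2.09 m

Intensity scales as (d₁/d₂)², so d₂ = d₁·√(I₁/I₂).
I₁/I₂ = 60.0/3.30 = 18.18, so d₂ = 0.490 × √18.18 = 2.089 m.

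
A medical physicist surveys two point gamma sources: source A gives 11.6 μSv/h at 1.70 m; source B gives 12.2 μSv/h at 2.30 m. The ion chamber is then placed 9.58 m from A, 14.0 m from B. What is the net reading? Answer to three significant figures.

By superposition, sum each source's inverse-square contribution:
A: 11.6 × (1.70/9.58)² = 0.3653 μSv/h
B: 12.2 × (2.30/14.0)² = 0.3293 μSv/h
Total = 0.3653 + 0.3293 = 0.6946 μSv/h.

0.695 μSv/h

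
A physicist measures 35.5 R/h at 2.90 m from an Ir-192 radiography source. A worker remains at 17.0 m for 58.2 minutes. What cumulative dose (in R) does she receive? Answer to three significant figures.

1.00 R

Using I₁d₁² = I₂d₂², rate at 17.0 m:
(2.90/17.0)² = 0.02910, so 35.5 × 0.02910 = 1.033 R/h.
Dose = rate × time = 1.033 R/h × 0.9700 h = 1.002 R.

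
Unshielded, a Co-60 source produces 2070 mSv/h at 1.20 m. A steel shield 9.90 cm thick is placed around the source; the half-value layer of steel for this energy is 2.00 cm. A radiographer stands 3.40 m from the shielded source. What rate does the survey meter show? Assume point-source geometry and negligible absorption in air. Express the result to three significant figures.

Distance alone: (1.20/3.40)² = 0.1246, so 2070 × 0.1246 = 257.9 mSv/h.
Shield: 9.90/2.00 = 4.950 half-value layers → attenuation 2^(−4.950) = 0.03235.
Combined: 257.9 × 0.03235 = 8.343 mSv/h.

8.34 mSv/h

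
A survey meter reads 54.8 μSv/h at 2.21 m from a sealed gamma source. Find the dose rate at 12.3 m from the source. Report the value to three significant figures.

Since intensity falls as 1/r², the rate at 12.3 m is
54.8 × (2.21/12.3)² = 54.8 × 0.03228 = 1.769 μSv/h.

1.77 μSv/h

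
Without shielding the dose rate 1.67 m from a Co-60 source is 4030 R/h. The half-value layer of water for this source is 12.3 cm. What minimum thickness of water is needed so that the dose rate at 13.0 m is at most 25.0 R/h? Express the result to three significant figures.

17.4 cm

At 13.0 m, distance alone gives (1.67/13.0)² = 0.01650, so 4030 × 0.01650 = 66.50 R/h.
Further attenuation needed: 66.50/25.0 = 2.660.
n = log₂(2.660) = 1.411 half-value layers.
Thickness = 1.411 × 12.3 cm = 17.36 cm.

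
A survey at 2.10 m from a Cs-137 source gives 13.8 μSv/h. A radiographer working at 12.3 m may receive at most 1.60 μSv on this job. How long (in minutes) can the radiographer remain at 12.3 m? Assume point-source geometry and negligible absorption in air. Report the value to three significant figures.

239 min

Applying the 1/r² law, rate at 12.3 m:
13.8 × (2.10/12.3)² = 13.8 × 0.02915 = 0.4023 μSv/h.
Stay time = 1.60 μSv ÷ 0.4023 μSv/h = 3.977 h = 238.6 min.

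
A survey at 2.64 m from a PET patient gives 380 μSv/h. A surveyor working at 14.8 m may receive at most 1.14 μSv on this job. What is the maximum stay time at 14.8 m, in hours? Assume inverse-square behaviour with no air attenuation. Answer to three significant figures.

0.0943 h

Using I₁d₁² = I₂d₂², rate at 14.8 m:
380 × (2.64/14.8)² = 380 × 0.03182 = 12.09 μSv/h.
Stay time = 1.14 μSv ÷ 12.09 μSv/h = 0.09429 h.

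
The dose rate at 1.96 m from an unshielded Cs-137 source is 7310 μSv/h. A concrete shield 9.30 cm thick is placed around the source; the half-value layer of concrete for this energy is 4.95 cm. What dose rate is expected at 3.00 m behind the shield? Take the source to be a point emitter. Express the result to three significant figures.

848 μSv/h

Distance alone: 7310 × (1.96/3.00)² = 7310 × 0.4268 = 3120 μSv/h.
Shield: 9.30/4.95 = 1.879 half-value layers → attenuation 2^(−1.879) = 0.2719.
Combined: 3120 × 0.2719 = 848.3 μSv/h.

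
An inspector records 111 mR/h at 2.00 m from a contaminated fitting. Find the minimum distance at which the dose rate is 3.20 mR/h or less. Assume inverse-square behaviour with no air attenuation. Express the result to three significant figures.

11.8 m

Using I₁d₁² = I₂d₂², d₂ = d₁·√(I₁/I₂).
I₁/I₂ = 111/3.20 = 34.69, so d₂ = 2.00 × √34.69 = 11.78 m.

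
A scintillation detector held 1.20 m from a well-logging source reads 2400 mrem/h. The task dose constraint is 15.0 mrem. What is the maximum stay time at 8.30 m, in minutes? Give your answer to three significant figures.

17.9 min

Applying the 1/r² law, rate at 8.30 m:
2400 × (1.20/8.30)² = 2400 × 0.02090 = 50.16 mrem/h.
Stay time = 15.0 mrem ÷ 50.16 mrem/h = 0.2990 h = 17.94 min.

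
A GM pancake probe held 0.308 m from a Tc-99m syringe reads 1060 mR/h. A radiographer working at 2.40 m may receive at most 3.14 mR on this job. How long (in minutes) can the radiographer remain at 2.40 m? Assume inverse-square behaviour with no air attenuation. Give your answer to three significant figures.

10.8 min

By the inverse-square law, rate at 2.40 m:
(0.308/2.40)² = 0.01647, so 1060 × 0.01647 = 17.46 mR/h.
Stay time = 3.14 mR ÷ 17.46 mR/h = 0.1798 h = 10.79 min.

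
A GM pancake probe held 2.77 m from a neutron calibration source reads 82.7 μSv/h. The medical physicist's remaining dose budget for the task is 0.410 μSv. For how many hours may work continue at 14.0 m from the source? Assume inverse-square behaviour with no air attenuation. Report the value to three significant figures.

0.127 h

Using I₁d₁² = I₂d₂², rate at 14.0 m:
(2.77/14.0)² = 0.03915, so 82.7 × 0.03915 = 3.238 μSv/h.
Stay time = 0.410 μSv ÷ 3.238 μSv/h = 0.1266 h.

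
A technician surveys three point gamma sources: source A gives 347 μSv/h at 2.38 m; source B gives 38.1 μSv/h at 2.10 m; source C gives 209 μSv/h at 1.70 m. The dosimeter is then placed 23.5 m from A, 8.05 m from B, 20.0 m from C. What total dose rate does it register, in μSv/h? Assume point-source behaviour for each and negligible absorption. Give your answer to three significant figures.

By superposition, sum each source's inverse-square contribution:
A: 347 × (2.38/23.5)² = 3.559 μSv/h
B: 38.1 × (2.10/8.05)² = 2.593 μSv/h
C: 209 × (1.70/20.0)² = 1.510 μSv/h
Total = 3.559 + 2.593 + 1.510 = 7.662 μSv/h.

7.66 μSv/h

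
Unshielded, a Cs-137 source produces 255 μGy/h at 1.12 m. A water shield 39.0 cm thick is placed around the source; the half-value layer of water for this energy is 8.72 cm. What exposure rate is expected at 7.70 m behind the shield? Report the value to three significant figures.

Distance alone: (1.12/7.70)² = 0.02116, so 255 × 0.02116 = 5.396 μGy/h.
Shield: 39.0/8.72 = 4.472 half-value layers → attenuation 2^(−4.472) = 0.04506.
Combined: 5.396 × 0.04506 = 0.2431 μGy/h.

0.243 μGy/h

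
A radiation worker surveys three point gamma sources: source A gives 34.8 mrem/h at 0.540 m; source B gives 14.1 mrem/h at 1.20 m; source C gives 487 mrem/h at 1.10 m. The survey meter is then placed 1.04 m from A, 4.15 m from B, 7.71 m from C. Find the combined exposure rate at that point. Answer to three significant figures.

20.5 mrem/h

Each source contributes Iᵢ·(dᵢ/rᵢ)²; contributions add.
A: 34.8 × (0.540/1.04)² = 9.382 mrem/h
B: 14.1 × (1.20/4.15)² = 1.179 mrem/h
C: 487 × (1.10/7.71)² = 9.913 mrem/h
Total = 9.382 + 1.179 + 9.913 = 20.47 mrem/h.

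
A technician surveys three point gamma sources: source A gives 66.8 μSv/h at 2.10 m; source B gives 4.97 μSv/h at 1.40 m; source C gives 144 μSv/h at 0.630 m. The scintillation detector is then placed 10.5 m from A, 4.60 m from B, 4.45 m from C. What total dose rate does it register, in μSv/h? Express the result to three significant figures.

By superposition, sum each source's inverse-square contribution:
A: 66.8 × (2.10/10.5)² = 2.672 μSv/h
B: 4.97 × (1.40/4.60)² = 0.4604 μSv/h
C: 144 × (0.630/4.45)² = 2.886 μSv/h
Total = 2.672 + 0.4604 + 2.886 = 6.018 μSv/h.

6.02 μSv/h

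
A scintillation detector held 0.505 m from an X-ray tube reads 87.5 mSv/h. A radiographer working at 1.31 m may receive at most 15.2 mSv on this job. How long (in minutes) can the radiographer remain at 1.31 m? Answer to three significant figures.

70.1 min

Intensity scales as (d₁/d₂)², so rate at 1.31 m:
87.5 × (0.505/1.31)² = 87.5 × 0.1486 = 13.00 mSv/h.
Stay time = 15.2 mSv ÷ 13.00 mSv/h = 1.169 h = 70.14 min.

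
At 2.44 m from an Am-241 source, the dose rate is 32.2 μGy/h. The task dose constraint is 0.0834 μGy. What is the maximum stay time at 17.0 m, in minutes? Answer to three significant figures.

7.54 min

By the inverse-square law, rate at 17.0 m:
32.2 × (2.44/17.0)² = 32.2 × 0.02060 = 0.6633 μGy/h.
Stay time = 0.0834 μGy ÷ 0.6633 μGy/h = 0.1257 h = 7.542 min.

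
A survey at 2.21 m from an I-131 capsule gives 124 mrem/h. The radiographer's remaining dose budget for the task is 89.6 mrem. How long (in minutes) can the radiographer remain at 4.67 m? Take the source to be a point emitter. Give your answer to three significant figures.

194 min

Since intensity falls as 1/r², rate at 4.67 m:
(2.21/4.67)² = 0.2239, so 124 × 0.2239 = 27.76 mrem/h.
Stay time = 89.6 mrem ÷ 27.76 mrem/h = 3.228 h = 193.7 min.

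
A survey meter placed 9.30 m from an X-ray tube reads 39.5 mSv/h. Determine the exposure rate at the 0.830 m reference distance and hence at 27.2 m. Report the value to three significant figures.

Applying the 1/r² law,
At 0.830 m: (9.30/0.830)² = 125.5, so 39.5 × 125.5 = 4957 mSv/h
At 27.2 m: 4957 × (0.830/27.2)² = 4957 × 0.0009311 = 4.615 mSv/h.

4960 mSv/h; 4.62 mSv/h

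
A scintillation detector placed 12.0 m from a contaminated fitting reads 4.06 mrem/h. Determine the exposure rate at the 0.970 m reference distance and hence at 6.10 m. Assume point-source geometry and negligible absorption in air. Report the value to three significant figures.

621 mrem/h; 15.7 mrem/h

Using I₁d₁² = I₂d₂²,
At 0.970 m: (12.0/0.970)² = 153.0, so 4.06 × 153.0 = 621.2 mrem/h
At 6.10 m: 621.2 × (0.970/6.10)² = 621.2 × 0.02529 = 15.71 mrem/h.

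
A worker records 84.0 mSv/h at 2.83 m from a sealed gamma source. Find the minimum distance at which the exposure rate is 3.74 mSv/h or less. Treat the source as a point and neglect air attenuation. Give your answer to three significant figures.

13.4 m

By the inverse-square law, d₂ = d₁·√(I₁/I₂).
I₁/I₂ = 84.0/3.74 = 22.46, so d₂ = 2.83 × √22.46 = 13.41 m.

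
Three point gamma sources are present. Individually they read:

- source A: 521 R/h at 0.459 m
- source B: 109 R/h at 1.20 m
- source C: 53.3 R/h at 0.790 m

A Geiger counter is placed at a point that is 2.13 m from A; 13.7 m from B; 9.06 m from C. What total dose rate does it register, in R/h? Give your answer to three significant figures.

By superposition, sum each source's inverse-square contribution:
A: 521 × (0.459/2.13)² = 24.19 R/h
B: 109 × (1.20/13.7)² = 0.8363 R/h
C: 53.3 × (0.790/9.06)² = 0.4053 R/h
Total = 24.19 + 0.8363 + 0.4053 = 25.43 R/h.

25.4 R/h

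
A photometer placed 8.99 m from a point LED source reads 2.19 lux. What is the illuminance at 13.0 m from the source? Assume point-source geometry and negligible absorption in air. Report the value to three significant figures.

1.05 lux

By the inverse-square law, scaling from 8.99 m to 13.0 m:
2.19 × (8.99/13.0)² = 2.19 × 0.4782 = 1.047 lux.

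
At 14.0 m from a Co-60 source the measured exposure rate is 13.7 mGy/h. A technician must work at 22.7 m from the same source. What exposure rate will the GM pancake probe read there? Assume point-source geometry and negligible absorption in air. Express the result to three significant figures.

Using I₁d₁² = I₂d₂², scaling from 14.0 m to 22.7 m:
(14.0/22.7)² = 0.3804, so 13.7 × 0.3804 = 5.211 mGy/h.

5.21 mGy/h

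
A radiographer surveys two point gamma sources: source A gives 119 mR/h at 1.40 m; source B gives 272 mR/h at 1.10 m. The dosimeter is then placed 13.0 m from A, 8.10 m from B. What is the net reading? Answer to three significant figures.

6.40 mR/h

Each source contributes Iᵢ·(dᵢ/rᵢ)²; contributions add.
A: 119 × (1.40/13.0)² = 1.380 mR/h
B: 272 × (1.10/8.10)² = 5.016 mR/h
Total = 1.380 + 5.016 = 6.396 mR/h.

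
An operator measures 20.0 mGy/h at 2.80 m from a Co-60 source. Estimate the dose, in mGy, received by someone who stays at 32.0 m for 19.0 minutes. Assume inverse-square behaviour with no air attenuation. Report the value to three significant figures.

0.0485 mGy

Since intensity falls as 1/r², rate at 32.0 m:
20.0 × (2.80/32.0)² = 20.0 × 0.007656 = 0.1531 mGy/h.
Dose = rate × time = 0.1531 mGy/h × 0.3167 h = 0.04849 mGy.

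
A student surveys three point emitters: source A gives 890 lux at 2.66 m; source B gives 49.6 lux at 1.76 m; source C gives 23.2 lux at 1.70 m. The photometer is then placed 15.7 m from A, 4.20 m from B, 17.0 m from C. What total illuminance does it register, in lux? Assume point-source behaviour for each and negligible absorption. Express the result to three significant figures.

34.5 lux

Each source contributes Iᵢ·(dᵢ/rᵢ)²; contributions add.
A: 890 × (2.66/15.7)² = 25.55 lux
B: 49.6 × (1.76/4.20)² = 8.710 lux
C: 23.2 × (1.70/17.0)² = 0.2320 lux
Total = 25.55 + 8.710 + 0.2320 = 34.49 lux.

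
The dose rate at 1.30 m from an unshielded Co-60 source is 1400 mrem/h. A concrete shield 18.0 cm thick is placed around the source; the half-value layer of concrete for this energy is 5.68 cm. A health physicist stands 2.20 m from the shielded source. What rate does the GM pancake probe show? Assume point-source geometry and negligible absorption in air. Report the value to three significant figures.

54.4 mrem/h

Distance alone: 1400 × (1.30/2.20)² = 1400 × 0.3492 = 488.9 mrem/h.
Shield: 18.0/5.68 = 3.169 half-value layers → attenuation 2^(−3.169) = 0.1112.
Combined: 488.9 × 0.1112 = 54.37 mrem/h.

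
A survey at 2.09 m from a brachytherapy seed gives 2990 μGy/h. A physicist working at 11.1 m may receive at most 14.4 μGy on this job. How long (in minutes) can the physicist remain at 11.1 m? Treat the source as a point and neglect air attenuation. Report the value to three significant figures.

8.15 min

Using I₁d₁² = I₂d₂², rate at 11.1 m:
(2.09/11.1)² = 0.03545, so 2990 × 0.03545 = 106.0 μGy/h.
Stay time = 14.4 μGy ÷ 106.0 μGy/h = 0.1358 h = 8.148 min.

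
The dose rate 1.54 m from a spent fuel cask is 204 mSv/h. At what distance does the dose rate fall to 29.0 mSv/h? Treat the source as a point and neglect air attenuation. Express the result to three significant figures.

4.08 m

Intensity scales as (d₁/d₂)², so d₂ = d₁·√(I₁/I₂).
I₁/I₂ = 204/29.0 = 7.034, so d₂ = 1.54 × √7.034 = 4.084 m.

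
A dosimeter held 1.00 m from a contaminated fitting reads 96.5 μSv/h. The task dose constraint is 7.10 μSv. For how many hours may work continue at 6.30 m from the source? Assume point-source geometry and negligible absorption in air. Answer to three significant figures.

2.92 h

Applying the 1/r² law, rate at 6.30 m:
96.5 × (1.00/6.30)² = 96.5 × 0.02520 = 2.432 μSv/h.
Stay time = 7.10 μSv ÷ 2.432 μSv/h = 2.919 h.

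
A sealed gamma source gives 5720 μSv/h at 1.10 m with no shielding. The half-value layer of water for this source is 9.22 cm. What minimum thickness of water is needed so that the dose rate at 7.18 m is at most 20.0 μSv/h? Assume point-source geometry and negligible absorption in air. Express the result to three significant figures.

At 7.18 m, distance alone gives (1.10/7.18)² = 0.02347, so 5720 × 0.02347 = 134.2 μSv/h.
Further attenuation needed: 134.2/20.0 = 6.710.
n = log₂(6.710) = 2.746 half-value layers.
Thickness = 2.746 × 9.22 cm = 25.32 cm.

25.3 cm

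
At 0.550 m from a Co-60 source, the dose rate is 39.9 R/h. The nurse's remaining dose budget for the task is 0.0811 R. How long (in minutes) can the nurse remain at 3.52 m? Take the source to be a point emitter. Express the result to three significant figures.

5.00 min

Applying the 1/r² law, rate at 3.52 m:
(0.550/3.52)² = 0.02441, so 39.9 × 0.02441 = 0.9740 R/h.
Stay time = 0.0811 R ÷ 0.9740 R/h = 0.08326 h = 4.996 min.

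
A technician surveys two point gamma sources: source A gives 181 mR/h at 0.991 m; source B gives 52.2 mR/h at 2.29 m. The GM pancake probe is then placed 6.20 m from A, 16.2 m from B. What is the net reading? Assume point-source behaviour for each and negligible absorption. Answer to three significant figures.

5.67 mR/h

By superposition, sum each source's inverse-square contribution:
A: 181 × (0.991/6.20)² = 4.624 mR/h
B: 52.2 × (2.29/16.2)² = 1.043 mR/h
Total = 4.624 + 1.043 = 5.667 mR/h.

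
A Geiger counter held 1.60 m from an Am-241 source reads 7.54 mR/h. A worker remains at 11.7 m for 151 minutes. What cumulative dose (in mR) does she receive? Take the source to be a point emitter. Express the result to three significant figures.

Intensity scales as (d₁/d₂)², so rate at 11.7 m:
(1.60/11.7)² = 0.01870, so 7.54 × 0.01870 = 0.1410 mR/h.
Dose = rate × time = 0.1410 mR/h × 2.517 h = 0.3549 mR.

0.355 mR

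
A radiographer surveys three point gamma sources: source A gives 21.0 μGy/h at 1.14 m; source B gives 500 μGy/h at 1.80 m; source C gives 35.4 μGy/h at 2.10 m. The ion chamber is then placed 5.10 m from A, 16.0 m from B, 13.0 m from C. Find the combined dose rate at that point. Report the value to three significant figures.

8.30 μGy/h

By superposition, sum each source's inverse-square contribution:
A: 21.0 × (1.14/5.10)² = 1.049 μGy/h
B: 500 × (1.80/16.0)² = 6.328 μGy/h
C: 35.4 × (2.10/13.0)² = 0.9238 μGy/h
Total = 1.049 + 6.328 + 0.9238 = 8.301 μGy/h.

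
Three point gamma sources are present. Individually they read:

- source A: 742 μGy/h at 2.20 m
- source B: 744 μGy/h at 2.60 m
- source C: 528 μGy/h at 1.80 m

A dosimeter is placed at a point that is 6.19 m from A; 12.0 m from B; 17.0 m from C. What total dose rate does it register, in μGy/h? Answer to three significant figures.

135 μGy/h

By superposition, sum each source's inverse-square contribution:
A: 742 × (2.20/6.19)² = 93.73 μGy/h
B: 744 × (2.60/12.0)² = 34.93 μGy/h
C: 528 × (1.80/17.0)² = 5.919 μGy/h
Total = 93.73 + 34.93 + 5.919 = 134.6 μGy/h.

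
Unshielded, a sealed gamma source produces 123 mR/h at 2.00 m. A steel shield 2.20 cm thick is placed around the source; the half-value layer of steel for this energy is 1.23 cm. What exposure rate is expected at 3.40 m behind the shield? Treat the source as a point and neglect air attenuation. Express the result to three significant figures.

12.3 mR/h

Distance alone: 123 × (2.00/3.40)² = 123 × 0.3460 = 42.56 mR/h.
Shield: 2.20/1.23 = 1.789 half-value layers → attenuation 2^(−1.789) = 0.2894.
Combined: 42.56 × 0.2894 = 12.32 mR/h.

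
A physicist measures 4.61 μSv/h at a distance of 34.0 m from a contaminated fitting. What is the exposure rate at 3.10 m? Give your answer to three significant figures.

Since intensity falls as 1/r², the rate at 3.10 m is
(34.0/3.10)² = 120.3, so 4.61 × 120.3 = 554.6 μSv/h.

555 μSv/h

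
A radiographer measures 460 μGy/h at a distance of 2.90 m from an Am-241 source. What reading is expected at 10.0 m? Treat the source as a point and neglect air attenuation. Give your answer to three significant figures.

38.7 μGy/h

By the inverse-square law, the rate at 10.0 m is
460 × (2.90/10.0)² = 460 × 0.08410 = 38.69 μGy/h.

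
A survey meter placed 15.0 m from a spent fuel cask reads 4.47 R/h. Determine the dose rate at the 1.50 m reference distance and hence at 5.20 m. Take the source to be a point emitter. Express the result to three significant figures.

By the inverse-square law,
At 1.50 m: (15.0/1.50)² = 100.0, so 4.47 × 100.0 = 447.0 R/h
At 5.20 m: (1.50/5.20)² = 0.08321, so 447.0 × 0.08321 = 37.19 R/h.

447 R/h; 37.2 R/h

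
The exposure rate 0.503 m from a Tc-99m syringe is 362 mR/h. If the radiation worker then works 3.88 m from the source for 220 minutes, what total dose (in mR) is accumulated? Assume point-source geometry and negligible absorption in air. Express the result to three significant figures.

22.3 mR

Intensity scales as (d₁/d₂)², so rate at 3.88 m:
362 × (0.503/3.88)² = 362 × 0.01681 = 6.085 mR/h.
Dose = rate × time = 6.085 mR/h × 3.667 h = 22.31 mR.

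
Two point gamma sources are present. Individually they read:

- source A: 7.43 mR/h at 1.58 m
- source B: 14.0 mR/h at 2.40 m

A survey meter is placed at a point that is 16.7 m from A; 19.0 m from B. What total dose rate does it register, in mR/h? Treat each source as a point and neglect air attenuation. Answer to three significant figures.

Each source contributes Iᵢ·(dᵢ/rᵢ)²; contributions add.
A: 7.43 × (1.58/16.7)² = 0.06651 mR/h
B: 14.0 × (2.40/19.0)² = 0.2234 mR/h
Total = 0.06651 + 0.2234 = 0.2899 mR/h.

0.290 mR/h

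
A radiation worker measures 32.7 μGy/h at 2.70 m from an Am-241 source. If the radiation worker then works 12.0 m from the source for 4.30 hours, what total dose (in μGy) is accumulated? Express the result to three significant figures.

Intensity scales as (d₁/d₂)², so rate at 12.0 m:
(2.70/12.0)² = 0.05063, so 32.7 × 0.05063 = 1.656 μGy/h.
Dose = rate × time = 1.656 μGy/h × 4.300 h = 7.121 μGy.

7.12 μGy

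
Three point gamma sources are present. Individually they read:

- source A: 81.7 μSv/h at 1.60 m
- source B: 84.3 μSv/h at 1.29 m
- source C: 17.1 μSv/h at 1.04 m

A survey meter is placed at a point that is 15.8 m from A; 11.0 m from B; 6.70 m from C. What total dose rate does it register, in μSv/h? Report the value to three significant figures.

2.41 μSv/h

Each source contributes Iᵢ·(dᵢ/rᵢ)²; contributions add.
A: 81.7 × (1.60/15.8)² = 0.8378 μSv/h
B: 84.3 × (1.29/11.0)² = 1.159 μSv/h
C: 17.1 × (1.04/6.70)² = 0.4120 μSv/h
Total = 0.8378 + 1.159 + 0.4120 = 2.409 μSv/h.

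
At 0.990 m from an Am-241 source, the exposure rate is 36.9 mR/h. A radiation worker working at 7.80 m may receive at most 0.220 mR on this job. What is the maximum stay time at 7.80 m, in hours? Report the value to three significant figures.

0.370 h

Since intensity falls as 1/r², rate at 7.80 m:
36.9 × (0.990/7.80)² = 36.9 × 0.01611 = 0.5945 mR/h.
Stay time = 0.220 mR ÷ 0.5945 mR/h = 0.3701 h.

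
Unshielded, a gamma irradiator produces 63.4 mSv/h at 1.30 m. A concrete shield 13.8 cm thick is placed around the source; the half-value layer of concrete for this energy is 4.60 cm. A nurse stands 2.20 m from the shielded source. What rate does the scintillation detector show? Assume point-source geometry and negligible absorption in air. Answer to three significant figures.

Distance alone: (1.30/2.20)² = 0.3492, so 63.4 × 0.3492 = 22.14 mSv/h.
Shield: 13.8/4.60 = 3.000 half-value layers → attenuation 2^(−3.000) = 0.1250.
Combined: 22.14 × 0.1250 = 2.768 mSv/h.

2.77 mSv/h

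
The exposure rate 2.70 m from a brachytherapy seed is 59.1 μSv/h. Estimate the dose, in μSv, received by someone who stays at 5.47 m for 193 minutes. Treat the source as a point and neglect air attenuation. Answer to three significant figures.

46.3 μSv

Applying the 1/r² law, rate at 5.47 m:
(2.70/5.47)² = 0.2436, so 59.1 × 0.2436 = 14.40 μSv/h.
Dose = rate × time = 14.40 μSv/h × 3.217 h = 46.32 μSv.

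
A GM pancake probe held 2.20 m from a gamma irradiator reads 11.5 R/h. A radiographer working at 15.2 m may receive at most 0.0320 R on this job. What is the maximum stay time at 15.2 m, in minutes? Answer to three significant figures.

Using I₁d₁² = I₂d₂², rate at 15.2 m:
(2.20/15.2)² = 0.02095, so 11.5 × 0.02095 = 0.2409 R/h.
Stay time = 0.0320 R ÷ 0.2409 R/h = 0.1328 h = 7.968 min.

7.97 min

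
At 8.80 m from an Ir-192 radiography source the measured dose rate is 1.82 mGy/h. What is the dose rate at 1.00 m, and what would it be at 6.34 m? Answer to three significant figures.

Applying the 1/r² law,
At 1.00 m: (8.80/1.00)² = 77.44, so 1.82 × 77.44 = 140.9 mGy/h
At 6.34 m: 140.9 × (1.00/6.34)² = 140.9 × 0.02488 = 3.506 mGy/h.

141 mGy/h; 3.51 mGy/h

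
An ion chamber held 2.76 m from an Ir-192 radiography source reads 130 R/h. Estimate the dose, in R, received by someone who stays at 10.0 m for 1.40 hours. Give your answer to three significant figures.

Since intensity falls as 1/r², rate at 10.0 m:
(2.76/10.0)² = 0.07618, so 130 × 0.07618 = 9.903 R/h.
Dose = rate × time = 9.903 R/h × 1.400 h = 13.86 R.

13.9 R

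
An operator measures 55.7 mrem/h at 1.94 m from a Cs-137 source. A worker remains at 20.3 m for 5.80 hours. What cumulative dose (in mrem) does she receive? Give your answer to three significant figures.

2.95 mrem

Applying the 1/r² law, rate at 20.3 m:
(1.94/20.3)² = 0.009133, so 55.7 × 0.009133 = 0.5087 mrem/h.
Dose = rate × time = 0.5087 mrem/h × 5.800 h = 2.950 mrem.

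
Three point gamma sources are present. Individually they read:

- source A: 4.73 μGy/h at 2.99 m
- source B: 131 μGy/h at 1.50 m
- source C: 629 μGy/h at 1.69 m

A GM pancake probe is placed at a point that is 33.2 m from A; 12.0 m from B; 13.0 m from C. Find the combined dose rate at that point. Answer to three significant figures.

12.7 μGy/h

By superposition, sum each source's inverse-square contribution:
A: 4.73 × (2.99/33.2)² = 0.03836 μGy/h
B: 131 × (1.50/12.0)² = 2.047 μGy/h
C: 629 × (1.69/13.0)² = 10.63 μGy/h
Total = 0.03836 + 2.047 + 10.63 = 12.72 μGy/h.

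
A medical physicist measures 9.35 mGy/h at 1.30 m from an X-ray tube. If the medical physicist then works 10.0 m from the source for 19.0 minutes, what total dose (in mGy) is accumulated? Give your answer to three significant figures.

Applying the 1/r² law, rate at 10.0 m:
(1.30/10.0)² = 0.01690, so 9.35 × 0.01690 = 0.1580 mGy/h.
Dose = rate × time = 0.1580 mGy/h × 0.3167 h = 0.05004 mGy.

0.0500 mGy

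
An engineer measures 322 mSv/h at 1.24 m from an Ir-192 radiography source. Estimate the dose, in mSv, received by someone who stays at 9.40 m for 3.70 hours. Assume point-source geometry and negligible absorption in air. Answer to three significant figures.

By the inverse-square law, rate at 9.40 m:
(1.24/9.40)² = 0.01740, so 322 × 0.01740 = 5.603 mSv/h.
Dose = rate × time = 5.603 mSv/h × 3.700 h = 20.73 mSv.

20.7 mSv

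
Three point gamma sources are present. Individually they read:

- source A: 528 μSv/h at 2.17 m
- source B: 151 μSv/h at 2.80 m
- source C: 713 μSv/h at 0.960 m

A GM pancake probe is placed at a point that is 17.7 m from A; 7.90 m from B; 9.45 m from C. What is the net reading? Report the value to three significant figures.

Each source contributes Iᵢ·(dᵢ/rᵢ)²; contributions add.
A: 528 × (2.17/17.7)² = 7.936 μSv/h
B: 151 × (2.80/7.90)² = 18.97 μSv/h
C: 713 × (0.960/9.45)² = 7.358 μSv/h
Total = 7.936 + 18.97 + 7.358 = 34.26 μSv/h.

34.3 μSv/h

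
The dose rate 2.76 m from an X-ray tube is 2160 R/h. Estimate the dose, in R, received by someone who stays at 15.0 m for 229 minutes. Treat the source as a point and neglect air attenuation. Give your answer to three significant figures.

By the inverse-square law, rate at 15.0 m:
(2.76/15.0)² = 0.03386, so 2160 × 0.03386 = 73.14 R/h.
Dose = rate × time = 73.14 R/h × 3.817 h = 279.2 R.

279 R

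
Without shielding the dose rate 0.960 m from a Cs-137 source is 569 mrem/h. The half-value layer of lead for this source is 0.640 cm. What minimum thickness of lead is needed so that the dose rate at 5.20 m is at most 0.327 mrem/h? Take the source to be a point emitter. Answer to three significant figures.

At 5.20 m, distance alone gives (0.960/5.20)² = 0.03408, so 569 × 0.03408 = 19.39 mrem/h.
Further attenuation needed: 19.39/0.327 = 59.30.
n = log₂(59.30) = 5.890 half-value layers.
Thickness = 5.890 × 0.640 cm = 3.770 cm.

3.77 cm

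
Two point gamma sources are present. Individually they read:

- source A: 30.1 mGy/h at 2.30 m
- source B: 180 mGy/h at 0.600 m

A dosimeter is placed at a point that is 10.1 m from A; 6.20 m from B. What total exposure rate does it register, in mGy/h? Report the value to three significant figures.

Each source contributes Iᵢ·(dᵢ/rᵢ)²; contributions add.
A: 30.1 × (2.30/10.1)² = 1.561 mGy/h
B: 180 × (0.600/6.20)² = 1.686 mGy/h
Total = 1.561 + 1.686 = 3.247 mGy/h.

3.25 mGy/h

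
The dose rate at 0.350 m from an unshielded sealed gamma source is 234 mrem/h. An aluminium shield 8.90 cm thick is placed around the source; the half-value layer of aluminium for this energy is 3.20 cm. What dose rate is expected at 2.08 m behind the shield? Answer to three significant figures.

0.964 mrem/h

Distance alone: (0.350/2.08)² = 0.02831, so 234 × 0.02831 = 6.625 mrem/h.
Shield: 8.90/3.20 = 2.781 half-value layers → attenuation 2^(−2.781) = 0.1455.
Combined: 6.625 × 0.1455 = 0.9639 mrem/h.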